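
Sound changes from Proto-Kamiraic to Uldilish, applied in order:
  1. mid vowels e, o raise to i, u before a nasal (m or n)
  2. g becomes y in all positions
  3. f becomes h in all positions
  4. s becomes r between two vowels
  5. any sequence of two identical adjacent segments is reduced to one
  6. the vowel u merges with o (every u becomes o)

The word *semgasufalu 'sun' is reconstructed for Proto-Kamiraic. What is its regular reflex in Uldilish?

Uldilish: *semgasufalu
  semgasufalu → simgasufalu   [pre-nasal raising]
  simgasufalu → simyasufalu   [unconditioned shift]
  simyasufalu → simyasuhalu   [unconditioned shift]
  simyasuhalu → simyaruhalu   [rhotacism]
  simyaruhalu (rule 5 does not apply)
  simyaruhalu → simyarohalo   [vowel merger]
  giving Uldilish simyarohalo.

simyarohalo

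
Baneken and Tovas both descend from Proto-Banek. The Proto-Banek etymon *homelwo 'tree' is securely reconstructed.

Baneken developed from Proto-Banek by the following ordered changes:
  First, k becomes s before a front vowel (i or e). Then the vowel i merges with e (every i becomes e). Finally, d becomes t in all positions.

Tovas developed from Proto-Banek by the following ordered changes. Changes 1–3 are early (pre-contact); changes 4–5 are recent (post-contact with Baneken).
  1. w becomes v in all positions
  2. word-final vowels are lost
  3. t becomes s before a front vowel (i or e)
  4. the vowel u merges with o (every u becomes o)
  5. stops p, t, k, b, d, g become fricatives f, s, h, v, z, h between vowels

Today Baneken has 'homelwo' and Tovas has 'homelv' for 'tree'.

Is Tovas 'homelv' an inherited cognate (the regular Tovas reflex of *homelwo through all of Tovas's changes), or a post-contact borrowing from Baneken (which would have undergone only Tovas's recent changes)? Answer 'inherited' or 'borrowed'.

inherited

If inherited, *homelwo would pass through all of Tovas's changes:
Tovas: start from *homelwo.
  rule 1 (unconditioned shift): homelwo → homelvo
  rule 2 (apocope): homelvo → homelv
  rule 3: no change — homelv
  rule 4: no change — homelv
  rule 5: no change — homelv
  ⇒ Tovas homelv
If borrowed from Baneken 'homelwo' after the early changes, it would undergo only the recent ones:
  rule 4 (vowel merger): no change (homelwo)
  rule 5 (intervocalic lenition): no change (homelwo)
  ⇒ as a loan: homelwo
Tovas 'homelv' matches the inherited outcome exactly, so it is an inherited cognate, not a loan.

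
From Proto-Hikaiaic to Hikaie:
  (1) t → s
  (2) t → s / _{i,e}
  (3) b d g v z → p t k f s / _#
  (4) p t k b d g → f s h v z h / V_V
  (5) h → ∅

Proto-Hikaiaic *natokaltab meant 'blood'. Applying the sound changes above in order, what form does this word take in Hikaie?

Hikaie: start from *natokaltab.
  rule 1 (unconditioned shift): natokaltab → nasokalsab
  rule 2: no change — nasokalsab
  rule 3 (final devoicing): nasokalsab → nasokalsap
  rule 4 (intervocalic lenition): nasokalsap → nasohalsap
  rule 5 (h-loss): nasohalsap → nasoalsap
  ⇒ Hikaie nasoalsap

nasoalsap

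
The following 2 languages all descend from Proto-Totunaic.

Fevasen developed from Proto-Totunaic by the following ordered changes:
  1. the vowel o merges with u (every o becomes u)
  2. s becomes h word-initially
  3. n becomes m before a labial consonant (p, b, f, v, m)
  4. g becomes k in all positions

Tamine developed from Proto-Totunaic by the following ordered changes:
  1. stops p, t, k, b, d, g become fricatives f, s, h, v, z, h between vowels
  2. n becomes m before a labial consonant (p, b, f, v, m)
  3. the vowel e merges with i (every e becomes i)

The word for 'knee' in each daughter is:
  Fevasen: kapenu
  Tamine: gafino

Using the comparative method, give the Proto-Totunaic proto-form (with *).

*gapeno

Position 3: Fevasen has p, Tamine has f. Fevasen preserves p here (none of its changes turn any other segment into p), so the proto-segment is *p.
Position 6: Fevasen has u, Tamine has o. Tamine preserves o here (none of its changes turn any other segment into o), so the proto-segment is *o.
Verify the candidate proto-form against each daughter:
Fevasen: *gapeno
  gapeno → gapenu   [vowel merger]
  gapenu (rule 2 does not apply)
  gapenu (rule 3 does not apply)
  gapenu → kapenu   [unconditioned shift]
  giving Fevasen kapenu.
Tamine: *gapeno
  gapeno → gafeno   [intervocalic lenition]
  gafeno (rule 2 does not apply)
  gafeno → gafino   [vowel merger]
  giving Tamine gafino.
*gapeno is the unique common source.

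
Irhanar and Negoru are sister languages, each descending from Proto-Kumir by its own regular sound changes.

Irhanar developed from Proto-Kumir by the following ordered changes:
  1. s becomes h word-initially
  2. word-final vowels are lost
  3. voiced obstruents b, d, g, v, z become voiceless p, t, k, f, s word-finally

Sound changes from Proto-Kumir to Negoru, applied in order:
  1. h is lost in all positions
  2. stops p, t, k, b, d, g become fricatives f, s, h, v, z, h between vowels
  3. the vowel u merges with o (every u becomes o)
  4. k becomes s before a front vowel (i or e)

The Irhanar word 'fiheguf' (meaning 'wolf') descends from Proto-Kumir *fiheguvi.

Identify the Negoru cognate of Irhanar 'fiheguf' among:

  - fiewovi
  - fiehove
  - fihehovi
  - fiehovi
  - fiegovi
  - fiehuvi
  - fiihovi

fiehovi

Negoru: *fiheguvi
  fiheguvi → fieguvi   [h-loss]
  fieguvi → fiehuvi   [intervocalic lenition]
  fiehuvi → fiehovi   [vowel merger]
  fiehovi (rule 4 does not apply)
  giving Negoru fiehovi.
Among the options, 'fiehovi' alone shows every Negoru change applied in order.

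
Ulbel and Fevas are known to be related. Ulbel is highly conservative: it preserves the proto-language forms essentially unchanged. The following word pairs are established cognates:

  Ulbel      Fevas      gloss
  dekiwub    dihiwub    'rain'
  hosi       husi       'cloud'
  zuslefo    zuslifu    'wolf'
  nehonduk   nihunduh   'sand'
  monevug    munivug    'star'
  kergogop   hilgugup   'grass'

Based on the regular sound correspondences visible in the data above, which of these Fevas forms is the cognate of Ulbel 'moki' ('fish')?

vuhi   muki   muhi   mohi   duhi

muhi

hosi ~ husi, kergogop ~ hilgugup — Ulbel o corresponds to Fevas u after a consonant, before a consonant other than r, m, n, p, b, f, v.
dekiwub ~ dihiwub — Ulbel k corresponds to Fevas h between vowels (before a front vowel).
Applying these to Ulbel 'moki':
  moki → muki   (o→u after a consonant, before a consonant other than r, m, n, p, b, f, v)
  muki → muhi   (k→h between vowels (before a front vowel))
So the Fevas cognate is 'muhi'.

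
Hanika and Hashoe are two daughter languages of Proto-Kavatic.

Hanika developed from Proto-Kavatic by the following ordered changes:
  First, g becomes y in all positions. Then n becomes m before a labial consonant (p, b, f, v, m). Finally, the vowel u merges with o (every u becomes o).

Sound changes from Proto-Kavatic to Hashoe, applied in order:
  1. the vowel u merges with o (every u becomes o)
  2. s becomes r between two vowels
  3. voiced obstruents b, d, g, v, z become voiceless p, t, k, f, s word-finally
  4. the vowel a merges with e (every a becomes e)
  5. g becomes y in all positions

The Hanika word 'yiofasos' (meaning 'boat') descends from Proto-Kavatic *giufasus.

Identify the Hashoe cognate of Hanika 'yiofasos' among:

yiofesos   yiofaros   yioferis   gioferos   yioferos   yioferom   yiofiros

yioferos

Hashoe: start from *giufasus.
  rule 1 (vowel merger): giufasus → giofasos
  rule 2 (rhotacism): giofasos → giofaros
  rule 3: no change — giofaros
  rule 4 (vowel merger): giofaros → gioferos
  rule 5 (unconditioned shift): gioferos → yioferos
  ⇒ Hashoe yioferos
Among the options, 'yioferos' alone shows every Hashoe change applied in order.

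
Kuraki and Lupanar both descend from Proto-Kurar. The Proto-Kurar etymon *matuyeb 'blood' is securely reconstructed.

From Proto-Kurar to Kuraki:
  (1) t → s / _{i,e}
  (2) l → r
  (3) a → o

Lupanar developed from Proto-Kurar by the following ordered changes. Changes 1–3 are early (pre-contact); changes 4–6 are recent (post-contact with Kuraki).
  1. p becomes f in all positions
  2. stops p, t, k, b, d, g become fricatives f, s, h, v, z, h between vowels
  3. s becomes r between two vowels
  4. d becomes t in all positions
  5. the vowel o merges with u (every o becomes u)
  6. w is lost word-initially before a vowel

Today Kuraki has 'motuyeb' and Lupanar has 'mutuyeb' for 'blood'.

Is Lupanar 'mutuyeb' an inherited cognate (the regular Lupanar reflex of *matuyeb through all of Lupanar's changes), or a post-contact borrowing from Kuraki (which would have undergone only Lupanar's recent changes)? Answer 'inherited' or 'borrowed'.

borrowed

If inherited, *matuyeb would pass through all of Lupanar's changes:
Lupanar: start from *matuyeb.
  rule 1: no change — matuyeb
  rule 2 (intervocalic lenition): matuyeb → masuyeb
  rule 3 (rhotacism): masuyeb → maruyeb
  rule 4: no change — maruyeb
  rule 5: no change — maruyeb
  rule 6: no change — maruyeb
  ⇒ Lupanar maruyeb
If borrowed from Kuraki 'motuyeb' after the early changes, it would undergo only the recent ones:
  rule 4 (unconditioned shift): no change (motuyeb)
  rule 5 (vowel merger): motuyeb → mutuyeb
  rule 6 (glide loss): no change (mutuyeb)
  ⇒ as a loan: mutuyeb
Lupanar 'mutuyeb' matches the loan outcome 'mutuyeb', not the inherited 'maruyeb' — it skipped the early Lupanar changes, so it was borrowed from Kuraki.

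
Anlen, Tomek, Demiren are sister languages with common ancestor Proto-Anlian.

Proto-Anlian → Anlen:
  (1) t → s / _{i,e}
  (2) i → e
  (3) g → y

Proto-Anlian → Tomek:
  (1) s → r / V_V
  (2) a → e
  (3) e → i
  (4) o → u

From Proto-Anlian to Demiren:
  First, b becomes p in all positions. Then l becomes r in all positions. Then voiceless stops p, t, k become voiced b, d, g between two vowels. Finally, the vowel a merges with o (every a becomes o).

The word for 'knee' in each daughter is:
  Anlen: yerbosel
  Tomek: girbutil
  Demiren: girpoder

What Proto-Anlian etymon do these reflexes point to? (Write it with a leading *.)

*girbotel

Position 8: Anlen has l, Tomek has l, Demiren has r. Anlen preserves l here (none of its changes turn any other segment into l), so the proto-segment is *l.
Position 5: Anlen has o, Tomek has u, Demiren has o. Anlen preserves o here (none of its changes turn any other segment into o), so the proto-segment is *o.
This points to *girbotel. Verify forward in each daughter:
Anlen: start from *girbotel.
  rule 1 (palatalisation): girbotel → girbosel
  rule 2 (vowel merger): girbosel → gerbosel
  rule 3 (unconditioned shift): gerbosel → yerbosel
  ⇒ Anlen yerbosel
Tomek: *girbotel
  girbotel (rule 1 does not apply)
  girbotel (rule 2 does not apply)
  girbotel → girbotil   [vowel merger]
  girbotil → girbutil   [vowel merger]
  giving Tomek girbutil.
Demiren: *girbotel > girpotel > girpoter > girpoder  (by unconditioned shift, unconditioned shift, intervocalic voicing)
No other proto-form is consistent with every reflex, so the reconstruction is *girbotel.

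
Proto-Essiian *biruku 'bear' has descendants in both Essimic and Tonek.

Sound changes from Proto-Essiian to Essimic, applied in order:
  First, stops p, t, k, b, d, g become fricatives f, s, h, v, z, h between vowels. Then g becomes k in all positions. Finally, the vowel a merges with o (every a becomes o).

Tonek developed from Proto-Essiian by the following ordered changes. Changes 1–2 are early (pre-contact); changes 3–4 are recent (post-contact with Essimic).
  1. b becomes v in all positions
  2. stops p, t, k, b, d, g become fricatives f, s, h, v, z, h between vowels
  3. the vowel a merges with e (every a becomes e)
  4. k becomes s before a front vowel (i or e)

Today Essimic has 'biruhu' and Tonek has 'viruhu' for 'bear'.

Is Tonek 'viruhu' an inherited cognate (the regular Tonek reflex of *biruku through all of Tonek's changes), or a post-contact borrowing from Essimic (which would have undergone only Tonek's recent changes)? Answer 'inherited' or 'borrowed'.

If inherited, *biruku would pass through all of Tonek's changes:
Tonek: start from *biruku.
  rule 1 (unconditioned shift): biruku → viruku
  rule 2 (intervocalic lenition): viruku → viruhu
  rule 3: no change — viruhu
  rule 4: no change — viruhu
  ⇒ Tonek viruhu
If borrowed from Essimic 'biruhu' after the early changes, it would undergo only the recent ones:
  rule 3 (vowel merger): no change (biruhu)
  rule 4 (palatalisation): no change (biruhu)
  ⇒ as a loan: biruhu
Tonek 'viruhu' matches the inherited outcome exactly, so it is an inherited cognate, not a loan.

inherited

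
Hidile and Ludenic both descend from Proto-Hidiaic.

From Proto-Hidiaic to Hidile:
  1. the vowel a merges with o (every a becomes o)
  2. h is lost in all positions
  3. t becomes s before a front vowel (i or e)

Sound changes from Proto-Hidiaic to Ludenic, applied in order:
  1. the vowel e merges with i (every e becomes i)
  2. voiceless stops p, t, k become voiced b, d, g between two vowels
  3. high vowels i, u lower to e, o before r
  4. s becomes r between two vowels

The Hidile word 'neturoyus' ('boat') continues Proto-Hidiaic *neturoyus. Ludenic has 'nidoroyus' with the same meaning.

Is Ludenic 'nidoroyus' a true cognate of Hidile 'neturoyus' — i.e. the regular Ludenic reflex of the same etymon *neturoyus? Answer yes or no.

Derive the expected Ludenic reflex of *neturoyus:
Ludenic: start from *neturoyus.
  rule 1 (vowel merger): neturoyus → nituroyus
  rule 2 (intervocalic voicing): nituroyus → niduroyus
  rule 3 (pre-rhotic lowering): niduroyus → nidoroyus
  rule 4: no change — nidoroyus
  ⇒ Ludenic nidoroyus
Ludenic 'nidoroyus' matches the regular reflex exactly, so the pair is cognate.

yes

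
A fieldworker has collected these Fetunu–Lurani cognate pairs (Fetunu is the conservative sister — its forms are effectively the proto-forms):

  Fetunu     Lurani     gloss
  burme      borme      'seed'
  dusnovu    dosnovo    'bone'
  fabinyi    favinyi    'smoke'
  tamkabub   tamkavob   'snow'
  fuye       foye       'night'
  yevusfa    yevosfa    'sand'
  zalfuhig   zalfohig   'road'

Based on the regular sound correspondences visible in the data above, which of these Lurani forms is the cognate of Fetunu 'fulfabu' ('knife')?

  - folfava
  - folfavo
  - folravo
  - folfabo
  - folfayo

dusnovu ~ dosnovo, fuye ~ foye — Fetunu u corresponds to Lurani o after a consonant, before a consonant other than r, m, n, p, b, f, v.
tamkabub ~ tamkavob — Fetunu b corresponds to Lurani v between vowels (before a back vowel).
dusnovu ~ dosnovo — Fetunu u corresponds to Lurani o word-finally.
Applying these to Fetunu 'fulfabu':
  fulfabu → folfabu   (u→o after a consonant, before a consonant other than r, m, n, p, b, f, v)
  folfabu → folfavu   (b→v between vowels (before a back vowel))
  folfavu → folfavo   (u→o word-finally)
So the Lurani cognate is 'folfavo'.

folfavo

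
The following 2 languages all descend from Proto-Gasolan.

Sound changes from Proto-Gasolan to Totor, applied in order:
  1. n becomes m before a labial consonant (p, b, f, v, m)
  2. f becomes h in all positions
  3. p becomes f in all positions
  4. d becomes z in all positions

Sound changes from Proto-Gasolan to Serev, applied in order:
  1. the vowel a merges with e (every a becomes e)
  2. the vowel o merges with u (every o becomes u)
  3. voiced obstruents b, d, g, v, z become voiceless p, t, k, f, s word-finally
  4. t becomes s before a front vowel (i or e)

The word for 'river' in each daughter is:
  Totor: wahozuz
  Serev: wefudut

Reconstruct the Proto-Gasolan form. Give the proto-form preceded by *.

*wafodud

Position 5: Totor has z, Serev has d. Serev preserves d here (none of its changes turn any other segment into d), so the proto-segment is *d.
Position 4: Totor has o, Serev has u. Totor preserves o here (none of its changes turn any other segment into o), so the proto-segment is *o.
Continuing position by position gives *wafodud; check it forward:
Totor: start from *wafodud.
  rule 1: no change — wafodud
  rule 2 (unconditioned shift): wafodud → wahodud
  rule 3: no change — wahodud
  rule 4 (unconditioned shift): wahodud → wahozuz
  ⇒ Totor wahozuz
Serev: *wafodud
  wafodud → wefodud   [vowel merger]
  wefodud → wefudud   [vowel merger]
  wefudud → wefudut   [final devoicing]
  wefudut (rule 4 does not apply)
  giving Serev wefudut.
Only *wafodud yields all of Totor wahozuz, Serev wefudut.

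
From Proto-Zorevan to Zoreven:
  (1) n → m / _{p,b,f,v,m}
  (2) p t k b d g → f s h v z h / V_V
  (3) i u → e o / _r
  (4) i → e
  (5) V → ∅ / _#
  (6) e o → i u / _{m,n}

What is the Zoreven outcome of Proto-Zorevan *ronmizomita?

rummezumes

Zoreven: start from *ronmizomita.
  rule 1 (nasal place assimilation): ronmizomita → rommizomita
  rule 2 (intervocalic lenition): rommizomita → rommizomisa
  rule 3: no change — rommizomisa
  rule 4 (vowel merger): rommizomisa → rommezomesa
  rule 5 (apocope): rommezomesa → rommezomes
  rule 6 (pre-nasal raising): rommezomes → rummezumes
  ⇒ Zoreven rummezumes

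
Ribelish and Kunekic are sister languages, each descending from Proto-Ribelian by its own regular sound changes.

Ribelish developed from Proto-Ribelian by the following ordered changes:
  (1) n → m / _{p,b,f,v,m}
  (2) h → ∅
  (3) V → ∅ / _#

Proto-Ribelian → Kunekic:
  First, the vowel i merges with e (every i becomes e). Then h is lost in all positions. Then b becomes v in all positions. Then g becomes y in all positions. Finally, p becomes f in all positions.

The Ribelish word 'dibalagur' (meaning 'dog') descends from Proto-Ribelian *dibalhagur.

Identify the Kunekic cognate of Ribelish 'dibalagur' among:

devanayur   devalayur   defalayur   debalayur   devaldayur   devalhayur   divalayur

devalayur

Kunekic: start from *dibalhagur.
  rule 1 (vowel merger): dibalhagur → debalhagur
  rule 2 (h-loss): debalhagur → debalagur
  rule 3 (unconditioned shift): debalagur → devalagur
  rule 4 (unconditioned shift): devalagur → devalayur
  rule 5: no change — devalayur
  ⇒ Kunekic devalayur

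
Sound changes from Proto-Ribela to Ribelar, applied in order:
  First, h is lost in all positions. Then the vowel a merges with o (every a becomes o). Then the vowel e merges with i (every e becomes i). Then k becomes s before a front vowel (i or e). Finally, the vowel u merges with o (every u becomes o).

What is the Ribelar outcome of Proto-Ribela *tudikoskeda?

Ribelar: start from *tudikoskeda.
  rule 1: no change — tudikoskeda
  rule 2 (vowel merger): tudikoskeda → tudikoskedo
  rule 3 (vowel merger): tudikoskedo → tudikoskido
  rule 4 (palatalisation): tudikoskido → tudikossido
  rule 5 (vowel merger): tudikossido → todikossido
  ⇒ Ribelar todikossido

todikossido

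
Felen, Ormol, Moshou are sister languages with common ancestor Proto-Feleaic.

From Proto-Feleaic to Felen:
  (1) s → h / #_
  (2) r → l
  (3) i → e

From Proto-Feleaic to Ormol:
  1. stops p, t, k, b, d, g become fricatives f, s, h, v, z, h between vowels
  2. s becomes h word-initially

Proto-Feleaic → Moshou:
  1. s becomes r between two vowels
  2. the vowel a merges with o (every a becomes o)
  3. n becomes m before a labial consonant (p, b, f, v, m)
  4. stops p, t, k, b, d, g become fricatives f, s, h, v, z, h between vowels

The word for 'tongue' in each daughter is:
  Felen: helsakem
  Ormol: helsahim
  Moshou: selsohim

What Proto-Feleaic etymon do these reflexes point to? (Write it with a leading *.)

Position 5: Felen has a, Ormol has a, Moshou has o. Felen preserves a here (none of its changes turn any other segment into a), so the proto-segment is *a.
Position 7: Felen has e, Ormol has i, Moshou has i. Ormol preserves i here (none of its changes turn any other segment into i), so the proto-segment is *i.
Verify the candidate proto-form against each daughter:
Felen: *selsakim
  selsakim → helsakim   [debuccalisation]
  helsakim (rule 2 does not apply)
  helsakim → helsakem   [vowel merger]
  giving Felen helsakem.
Ormol: *selsakim > selsahim > helsahim  (by intervocalic lenition, debuccalisation)
Moshou: *selsakim > selsokim > selsohim  (by vowel merger, intervocalic lenition)
Only *selsakim yields all of Felen helsakem, Ormol helsahim, Moshou selsohim.

*selsakim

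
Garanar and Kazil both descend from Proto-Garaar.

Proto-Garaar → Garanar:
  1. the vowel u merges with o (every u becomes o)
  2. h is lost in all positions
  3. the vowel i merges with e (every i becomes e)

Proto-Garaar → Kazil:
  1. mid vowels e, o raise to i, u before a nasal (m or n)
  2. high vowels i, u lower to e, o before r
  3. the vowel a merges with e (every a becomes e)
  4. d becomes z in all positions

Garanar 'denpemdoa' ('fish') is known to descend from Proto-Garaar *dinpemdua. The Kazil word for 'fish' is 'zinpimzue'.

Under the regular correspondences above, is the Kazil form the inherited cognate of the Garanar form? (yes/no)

yes

Derive the expected Kazil reflex of *dinpemdua:
Kazil: *dinpemdua
  dinpemdua → dinpimdua   [pre-nasal raising]
  dinpimdua (rule 2 does not apply)
  dinpimdua → dinpimdue   [vowel merger]
  dinpimdue → zinpimzue   [unconditioned shift]
  giving Kazil zinpimzue.
Kazil 'zinpimzue' matches the regular reflex exactly, so the pair is cognate.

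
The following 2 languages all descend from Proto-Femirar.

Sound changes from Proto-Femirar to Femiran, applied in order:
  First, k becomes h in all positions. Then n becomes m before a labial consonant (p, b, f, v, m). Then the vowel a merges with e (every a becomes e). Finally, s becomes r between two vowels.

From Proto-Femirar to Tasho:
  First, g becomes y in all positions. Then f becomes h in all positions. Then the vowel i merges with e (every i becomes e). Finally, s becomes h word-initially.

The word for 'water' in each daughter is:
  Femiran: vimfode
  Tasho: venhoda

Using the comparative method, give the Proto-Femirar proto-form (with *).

*vinfoda

Position 4: Femiran has f, Tasho has h. Femiran preserves f here (none of its changes turn any other segment into f), so the proto-segment is *f.
Position 3: Femiran has m, Tasho has n. Tasho preserves n here (none of its changes turn any other segment into n), so the proto-segment is *n.
Continuing position by position gives *vinfoda; check it forward:
Femiran: *vinfoda
  vinfoda (rule 1 does not apply)
  vinfoda → vimfoda   [nasal place assimilation]
  vimfoda → vimfode   [vowel merger]
  vimfode (rule 4 does not apply)
  giving Femiran vimfode.
Tasho: *vinfoda
  vinfoda (rule 1 does not apply)
  vinfoda → vinhoda   [unconditioned shift]
  vinhoda → venhoda   [vowel merger]
  venhoda (rule 4 does not apply)
  giving Tasho venhoda.
Only *vinfoda yields all of Femiran vimfode, Tasho venhoda.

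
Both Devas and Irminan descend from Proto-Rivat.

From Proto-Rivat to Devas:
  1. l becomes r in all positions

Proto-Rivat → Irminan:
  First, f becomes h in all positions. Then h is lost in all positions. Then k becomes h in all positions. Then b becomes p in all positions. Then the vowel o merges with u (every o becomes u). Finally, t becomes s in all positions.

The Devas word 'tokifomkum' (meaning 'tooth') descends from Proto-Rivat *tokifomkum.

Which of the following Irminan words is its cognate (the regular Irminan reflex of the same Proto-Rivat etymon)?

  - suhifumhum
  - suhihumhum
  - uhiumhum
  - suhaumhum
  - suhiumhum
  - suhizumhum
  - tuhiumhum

Irminan: *tokifomkum
  tokifomkum → tokihomkum   [unconditioned shift]
  tokihomkum → tokiomkum   [h-loss]
  tokiomkum → tohiomhum   [unconditioned shift]
  tohiomhum (rule 4 does not apply)
  tohiomhum → tuhiumhum   [vowel merger]
  tuhiumhum → suhiumhum   [unconditioned shift]
  giving Irminan suhiumhum.
Only 'suhiumhum' matches the regular Irminan development of *tokifomkum.

suhiumhum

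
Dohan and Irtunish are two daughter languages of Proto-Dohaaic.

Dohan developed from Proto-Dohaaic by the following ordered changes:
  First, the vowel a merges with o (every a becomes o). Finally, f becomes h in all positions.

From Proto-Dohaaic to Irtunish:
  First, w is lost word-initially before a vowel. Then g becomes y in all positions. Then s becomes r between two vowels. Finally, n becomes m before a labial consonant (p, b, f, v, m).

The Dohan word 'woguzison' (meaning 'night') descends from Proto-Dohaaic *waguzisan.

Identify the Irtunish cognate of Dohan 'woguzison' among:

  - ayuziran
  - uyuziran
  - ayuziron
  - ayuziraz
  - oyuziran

Irtunish: start from *waguzisan.
  rule 1 (glide loss): waguzisan → aguzisan
  rule 2 (unconditioned shift): aguzisan → ayuzisan
  rule 3 (rhotacism): ayuzisan → ayuziran
  rule 4: no change — ayuziran
  ⇒ Irtunish ayuziran

ayuziran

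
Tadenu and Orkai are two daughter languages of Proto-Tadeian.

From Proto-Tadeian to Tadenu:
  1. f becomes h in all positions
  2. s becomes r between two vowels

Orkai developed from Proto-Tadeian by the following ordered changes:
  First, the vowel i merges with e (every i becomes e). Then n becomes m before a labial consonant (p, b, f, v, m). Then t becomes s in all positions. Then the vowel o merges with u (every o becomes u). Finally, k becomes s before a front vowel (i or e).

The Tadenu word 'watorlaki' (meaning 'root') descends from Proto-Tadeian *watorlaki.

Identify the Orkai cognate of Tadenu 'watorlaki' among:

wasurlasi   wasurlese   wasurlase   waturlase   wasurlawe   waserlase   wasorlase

wasurlase

Orkai: *watorlaki > watorlake > wasorlake > wasurlake > wasurlase  (by vowel merger, unconditioned shift, vowel merger, palatalisation)
The other candidates each miss or misapply at least one Orkai change.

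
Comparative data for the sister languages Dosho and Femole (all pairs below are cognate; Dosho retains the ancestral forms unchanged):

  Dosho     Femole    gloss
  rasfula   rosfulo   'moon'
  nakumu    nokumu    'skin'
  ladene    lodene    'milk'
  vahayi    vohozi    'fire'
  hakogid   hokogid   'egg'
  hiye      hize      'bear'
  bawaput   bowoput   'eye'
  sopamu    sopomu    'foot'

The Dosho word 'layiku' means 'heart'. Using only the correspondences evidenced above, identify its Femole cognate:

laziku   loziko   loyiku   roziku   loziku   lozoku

loziku

rasfula ~ rosfulo, nakumu ~ nokumu — Dosho a corresponds to Femole o after a consonant, before a consonant other than r, m, n, p, b, f, v.
vahayi ~ vohozi — Dosho y corresponds to Femole z between vowels (before a front vowel).
Applying these to Dosho 'layiku':
  layiku → loyiku   (a→o after a consonant, before a consonant other than r, m, n, p, b, f, v)
  loyiku → loziku   (y→z between vowels (before a front vowel))
So the Femole cognate is 'loziku'.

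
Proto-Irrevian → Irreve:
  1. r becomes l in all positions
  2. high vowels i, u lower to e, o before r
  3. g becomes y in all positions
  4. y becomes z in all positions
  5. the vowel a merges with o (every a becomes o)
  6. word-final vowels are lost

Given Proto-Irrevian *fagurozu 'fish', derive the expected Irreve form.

fozuloz

Irreve: *fagurozu
  fagurozu → fagulozu   [unconditioned shift]
  fagulozu (rule 2 does not apply)
  fagulozu → fayulozu   [unconditioned shift]
  fayulozu → fazulozu   [unconditioned shift]
  fazulozu → fozulozu   [vowel merger]
  fozulozu → fozuloz   [apocope]
  giving Irreve fozuloz.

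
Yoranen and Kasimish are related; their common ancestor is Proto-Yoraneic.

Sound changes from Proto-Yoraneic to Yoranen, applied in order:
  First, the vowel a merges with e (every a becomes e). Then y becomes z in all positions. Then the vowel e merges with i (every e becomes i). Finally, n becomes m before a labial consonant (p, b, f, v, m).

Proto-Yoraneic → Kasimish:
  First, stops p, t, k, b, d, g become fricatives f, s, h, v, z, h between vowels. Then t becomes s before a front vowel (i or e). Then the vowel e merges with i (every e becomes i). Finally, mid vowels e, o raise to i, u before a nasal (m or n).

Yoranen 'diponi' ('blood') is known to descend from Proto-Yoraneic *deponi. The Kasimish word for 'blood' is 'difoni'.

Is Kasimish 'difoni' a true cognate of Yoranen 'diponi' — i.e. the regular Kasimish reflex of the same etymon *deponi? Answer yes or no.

Derive the expected Kasimish reflex of *deponi:
Kasimish: *deponi > defoni > difoni > difuni  (by intervocalic lenition, vowel merger, pre-nasal raising)
The regular Kasimish reflex would be 'difuni', but the attested form is 'difoni'. The correspondence is irregular, so they are not cognates (the Kasimish form has a different source).

no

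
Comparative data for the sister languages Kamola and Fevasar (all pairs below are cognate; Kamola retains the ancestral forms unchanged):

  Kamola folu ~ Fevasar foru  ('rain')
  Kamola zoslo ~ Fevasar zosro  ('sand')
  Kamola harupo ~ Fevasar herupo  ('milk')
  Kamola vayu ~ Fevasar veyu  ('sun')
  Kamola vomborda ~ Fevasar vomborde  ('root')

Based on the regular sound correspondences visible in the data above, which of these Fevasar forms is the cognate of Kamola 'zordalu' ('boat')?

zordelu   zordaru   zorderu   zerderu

vayu ~ veyu — Kamola a corresponds to Fevasar e after a consonant, before a consonant other than r, m, n, p, b, f, v.
folu ~ foru — Kamola l corresponds to Fevasar r between vowels (before a back vowel).
Applying these to Kamola 'zordalu':
  zordalu → zordelu   (a→e after a consonant, before a consonant other than r, m, n, p, b, f, v)
  zordelu → zorderu   (l→r between vowels (before a back vowel))
So the Fevasar cognate is 'zorderu'.

zorderu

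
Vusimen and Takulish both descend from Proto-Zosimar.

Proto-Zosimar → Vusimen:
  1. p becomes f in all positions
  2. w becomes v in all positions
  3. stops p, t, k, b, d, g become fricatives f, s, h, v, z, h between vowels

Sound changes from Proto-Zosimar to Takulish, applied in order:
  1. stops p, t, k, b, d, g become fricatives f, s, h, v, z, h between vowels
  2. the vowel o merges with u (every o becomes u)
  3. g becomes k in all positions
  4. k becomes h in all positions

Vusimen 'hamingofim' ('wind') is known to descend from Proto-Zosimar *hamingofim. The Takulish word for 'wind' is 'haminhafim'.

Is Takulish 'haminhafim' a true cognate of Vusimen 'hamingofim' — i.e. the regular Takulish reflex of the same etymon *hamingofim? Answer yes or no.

no

Derive the expected Takulish reflex of *hamingofim:
Takulish: *hamingofim
  hamingofim (rule 1 does not apply)
  hamingofim → hamingufim   [vowel merger]
  hamingufim → haminkufim   [unconditioned shift]
  haminkufim → haminhufim   [unconditioned shift]
  giving Takulish haminhufim.
The regular Takulish reflex would be 'haminhufim', but the attested form is 'haminhafim'. The correspondence is irregular, so they are not cognates (the Takulish form has a different source).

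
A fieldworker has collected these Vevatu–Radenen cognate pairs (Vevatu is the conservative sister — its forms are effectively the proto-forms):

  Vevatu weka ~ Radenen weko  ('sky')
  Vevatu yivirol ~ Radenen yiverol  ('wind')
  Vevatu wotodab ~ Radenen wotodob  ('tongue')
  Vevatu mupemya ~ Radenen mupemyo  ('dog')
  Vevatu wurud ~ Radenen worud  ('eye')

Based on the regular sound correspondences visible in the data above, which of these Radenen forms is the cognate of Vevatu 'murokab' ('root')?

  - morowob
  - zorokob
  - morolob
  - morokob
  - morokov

morokob

wurud ~ worud — Vevatu u corresponds to Radenen o after a consonant, before r.
wotodab ~ wotodob — Vevatu a corresponds to Radenen o after a consonant, before a labial obstruent.
Applying these to Vevatu 'murokab':
  murokab → morokab   (u→o after a consonant, before r)
  morokab → morokob   (a→o after a consonant, before a labial obstruent)
So the Radenen cognate is 'morokob'.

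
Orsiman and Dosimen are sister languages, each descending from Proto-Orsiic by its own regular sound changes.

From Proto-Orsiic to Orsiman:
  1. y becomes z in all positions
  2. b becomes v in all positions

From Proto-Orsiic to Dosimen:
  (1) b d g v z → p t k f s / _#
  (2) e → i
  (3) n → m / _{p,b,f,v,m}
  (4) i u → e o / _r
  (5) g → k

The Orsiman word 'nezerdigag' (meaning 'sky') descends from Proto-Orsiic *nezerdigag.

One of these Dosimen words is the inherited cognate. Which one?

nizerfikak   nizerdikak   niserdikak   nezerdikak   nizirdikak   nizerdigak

nizerdikak

Dosimen: start from *nezerdigag.
  rule 1 (final devoicing): nezerdigag → nezerdigak
  rule 2 (vowel merger): nezerdigak → nizirdigak
  rule 3: no change — nizirdigak
  rule 4 (pre-rhotic lowering): nizirdigak → nizerdigak
  rule 5 (unconditioned shift): nizerdigak → nizerdikak
  ⇒ Dosimen nizerdikak
Only 'nizerdikak' matches the regular Dosimen development of *nezerdigag.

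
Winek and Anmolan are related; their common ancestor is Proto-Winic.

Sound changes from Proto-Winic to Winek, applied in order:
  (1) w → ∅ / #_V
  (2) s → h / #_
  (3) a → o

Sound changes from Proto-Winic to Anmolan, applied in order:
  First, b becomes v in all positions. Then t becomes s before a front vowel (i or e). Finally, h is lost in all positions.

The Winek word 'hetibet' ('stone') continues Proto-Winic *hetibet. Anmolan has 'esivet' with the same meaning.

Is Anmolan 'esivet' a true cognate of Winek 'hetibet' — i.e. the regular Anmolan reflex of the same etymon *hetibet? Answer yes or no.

Derive the expected Anmolan reflex of *hetibet:
Anmolan: *hetibet
  hetibet → hetivet   [unconditioned shift]
  hetivet → hesivet   [palatalisation]
  hesivet → esivet   [h-loss]
  giving Anmolan esivet.
Anmolan 'esivet' matches the regular reflex exactly, so the pair is cognate.

yes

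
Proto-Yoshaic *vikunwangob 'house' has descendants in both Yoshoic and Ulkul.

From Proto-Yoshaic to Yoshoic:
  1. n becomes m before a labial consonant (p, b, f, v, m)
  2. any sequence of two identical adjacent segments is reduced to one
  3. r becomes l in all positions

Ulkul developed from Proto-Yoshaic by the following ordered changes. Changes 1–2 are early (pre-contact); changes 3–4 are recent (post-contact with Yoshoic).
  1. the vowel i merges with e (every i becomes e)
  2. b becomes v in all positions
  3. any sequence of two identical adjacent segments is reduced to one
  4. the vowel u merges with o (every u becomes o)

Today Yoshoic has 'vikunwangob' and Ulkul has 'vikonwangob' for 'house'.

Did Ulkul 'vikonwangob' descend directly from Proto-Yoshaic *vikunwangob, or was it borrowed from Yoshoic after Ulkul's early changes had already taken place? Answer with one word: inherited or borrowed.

borrowed

If inherited, *vikunwangob would pass through all of Ulkul's changes:
Ulkul: start from *vikunwangob.
  rule 1 (vowel merger): vikunwangob → vekunwangob
  rule 2 (unconditioned shift): vekunwangob → vekunwangov
  rule 3: no change — vekunwangov
  rule 4 (vowel merger): vekunwangov → vekonwangov
  ⇒ Ulkul vekonwangov
If borrowed from Yoshoic 'vikunwangob' after the early changes, it would undergo only the recent ones:
  rule 3 (degemination): no change (vikunwangob)
  rule 4 (vowel merger): vikunwangob → vikonwangob
  ⇒ as a loan: vikonwangob
Ulkul 'vikonwangob' matches the loan outcome 'vikonwangob', not the inherited 'vekonwangov' — it skipped the early Ulkul changes, so it was borrowed from Yoshoic.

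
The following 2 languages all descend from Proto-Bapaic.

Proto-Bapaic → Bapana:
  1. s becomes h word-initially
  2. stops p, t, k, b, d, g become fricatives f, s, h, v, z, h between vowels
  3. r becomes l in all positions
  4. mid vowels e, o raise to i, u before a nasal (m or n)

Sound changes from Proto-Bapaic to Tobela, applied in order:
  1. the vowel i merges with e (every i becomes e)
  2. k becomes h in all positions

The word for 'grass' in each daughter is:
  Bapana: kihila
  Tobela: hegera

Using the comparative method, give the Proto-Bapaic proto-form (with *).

*kigira

Position 3: Bapana has h, Tobela has g. Tobela preserves g here (none of its changes turn any other segment into g), so the proto-segment is *g.
Position 1: Bapana has k, Tobela has h. Bapana preserves k here (none of its changes turn any other segment into k), so the proto-segment is *k.
Verify the candidate proto-form against each daughter:
Bapana: *kigira
  kigira (rule 1 does not apply)
  kigira → kihira   [intervocalic lenition]
  kihira → kihila   [unconditioned shift]
  kihila (rule 4 does not apply)
  giving Bapana kihila.
Tobela: *kigira > kegera > hegera  (by vowel merger, unconditioned shift)
Only *kigira yields all of Bapana kihila, Tobela hegera.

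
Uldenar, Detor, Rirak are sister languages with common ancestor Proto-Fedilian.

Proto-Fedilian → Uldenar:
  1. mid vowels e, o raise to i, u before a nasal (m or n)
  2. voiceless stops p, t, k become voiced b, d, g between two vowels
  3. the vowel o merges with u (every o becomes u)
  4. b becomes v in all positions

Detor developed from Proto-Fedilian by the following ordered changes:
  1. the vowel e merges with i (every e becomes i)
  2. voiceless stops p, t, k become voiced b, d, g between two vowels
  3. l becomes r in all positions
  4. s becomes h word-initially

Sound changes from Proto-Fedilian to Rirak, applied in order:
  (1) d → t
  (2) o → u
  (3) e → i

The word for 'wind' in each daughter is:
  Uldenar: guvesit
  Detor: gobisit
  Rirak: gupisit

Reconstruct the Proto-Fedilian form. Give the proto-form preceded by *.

*gopesit

Position 3: Uldenar has v, Detor has b, Rirak has p. Rirak preserves p here (none of its changes turn any other segment into p), so the proto-segment is *p.
Position 2: Uldenar has u, Detor has o, Rirak has u. Detor preserves o here (none of its changes turn any other segment into o), so the proto-segment is *o.
This points to *gopesit. Verify forward in each daughter:
Uldenar: *gopesit > gobesit > gubesit > guvesit  (by intervocalic voicing, vowel merger, unconditioned shift)
Detor: *gopesit > gopisit > gobisit  (by vowel merger, intervocalic voicing)
Rirak: *gopesit
  gopesit (rule 1 does not apply)
  gopesit → gupesit   [vowel merger]
  gupesit → gupisit   [vowel merger]
  giving Rirak gupisit.
Only *gopesit yields all of Uldenar guvesit, Detor gobisit, Rirak gupisit.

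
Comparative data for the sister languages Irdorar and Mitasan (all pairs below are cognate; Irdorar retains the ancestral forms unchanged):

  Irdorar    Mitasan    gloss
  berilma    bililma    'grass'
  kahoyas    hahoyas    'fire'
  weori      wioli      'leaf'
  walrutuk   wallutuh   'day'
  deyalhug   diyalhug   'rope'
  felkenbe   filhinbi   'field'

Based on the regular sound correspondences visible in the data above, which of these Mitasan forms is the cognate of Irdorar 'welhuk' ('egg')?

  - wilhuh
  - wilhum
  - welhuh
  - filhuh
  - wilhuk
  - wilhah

deyalhug ~ diyalhug, felkenbe ~ filhinbi — Irdorar e corresponds to Mitasan i after a consonant, before a consonant other than r, m, n, p, b, f, v.
walrutuk ~ wallutuh — Irdorar k corresponds to Mitasan h word-finally.
Applying these to Irdorar 'welhuk':
  welhuk → wilhuk   (e→i after a consonant, before a consonant other than r, m, n, p, b, f, v)
  wilhuk → wilhuh   (k→h word-finally)
So the Mitasan cognate is 'wilhuh'.

wilhuh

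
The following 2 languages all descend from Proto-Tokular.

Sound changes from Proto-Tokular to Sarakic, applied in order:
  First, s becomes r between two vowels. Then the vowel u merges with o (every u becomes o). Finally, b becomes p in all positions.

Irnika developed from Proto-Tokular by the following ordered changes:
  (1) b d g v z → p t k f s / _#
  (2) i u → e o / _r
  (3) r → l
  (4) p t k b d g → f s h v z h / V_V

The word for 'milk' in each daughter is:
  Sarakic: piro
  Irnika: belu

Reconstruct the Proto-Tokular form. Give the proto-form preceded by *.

*biru

Position 2: Sarakic has i, Irnika has e. Sarakic preserves i here (none of its changes turn any other segment into i), so the proto-segment is *i.
Position 3: Sarakic has r, Irnika has l. Taking the neighbouring segments as reconstructed: Sarakic r could go back to *s or *r; Irnika l can only go back to *r — the one source consistent with every daughter is *r.
Verify the candidate proto-form against each daughter:
Sarakic: start from *biru.
  rule 1: no change — biru
  rule 2 (vowel merger): biru → biro
  rule 3 (unconditioned shift): biro → piro
  ⇒ Sarakic piro
Irnika: *biru > beru > belu  (by pre-rhotic lowering, unconditioned shift)
No other proto-form is consistent with every reflex, so the reconstruction is *biru.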